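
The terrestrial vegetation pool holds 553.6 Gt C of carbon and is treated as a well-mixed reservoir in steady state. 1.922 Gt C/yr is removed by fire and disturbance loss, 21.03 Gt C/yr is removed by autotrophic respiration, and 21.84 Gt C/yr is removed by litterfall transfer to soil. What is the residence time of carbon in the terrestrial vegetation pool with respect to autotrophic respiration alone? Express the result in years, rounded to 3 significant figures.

26.3 yr

Residence time with respect to a single sink: τ = M / F_sink.
τ = 553.6 / 21.03 = 26.32 yr.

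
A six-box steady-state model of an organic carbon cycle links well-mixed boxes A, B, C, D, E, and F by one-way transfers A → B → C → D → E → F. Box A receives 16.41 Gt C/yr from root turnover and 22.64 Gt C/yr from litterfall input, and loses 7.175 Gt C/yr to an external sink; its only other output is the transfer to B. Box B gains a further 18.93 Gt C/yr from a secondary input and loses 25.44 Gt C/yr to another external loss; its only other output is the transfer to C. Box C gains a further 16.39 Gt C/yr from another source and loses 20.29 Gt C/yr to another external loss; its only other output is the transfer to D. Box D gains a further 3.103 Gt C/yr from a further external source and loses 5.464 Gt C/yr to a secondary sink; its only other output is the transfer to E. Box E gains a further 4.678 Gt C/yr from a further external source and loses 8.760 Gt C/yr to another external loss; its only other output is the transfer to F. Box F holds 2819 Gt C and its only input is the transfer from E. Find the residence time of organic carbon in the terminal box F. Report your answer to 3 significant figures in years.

188 yr

Box A: F(A→B) = (16.41 + 22.64) − 7.175 = 31.875 Gt C/yr.
Box B: F(B→C) = (31.875 + 18.93) − 25.44 = 25.365 Gt C/yr.
Box C: F(C→D) = (25.365 + 16.39) − 20.29 = 21.465 Gt C/yr.
Box D: F(D→E) = (21.465 + 3.103) − 5.464 = 19.104 Gt C/yr.
Box E: F(E→F) = (19.104 + 4.678) − 8.760 = 15.022 Gt C/yr.
Box F throughput = its input = 15.022 Gt C/yr; τ = 2819 / 15.022 = 187.7 yr.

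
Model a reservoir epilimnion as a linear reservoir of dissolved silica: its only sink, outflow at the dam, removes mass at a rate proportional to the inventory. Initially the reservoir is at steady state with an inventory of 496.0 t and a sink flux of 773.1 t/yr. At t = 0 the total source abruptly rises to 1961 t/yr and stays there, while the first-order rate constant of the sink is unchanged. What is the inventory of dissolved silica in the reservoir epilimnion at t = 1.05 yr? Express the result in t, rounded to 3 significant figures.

1110 t

Residence time τ = M₀/F₀ = 0.6416 yr. The eventual steady state is M_∞ = M₀·(F₁/F₀) = 496.0 × 1961/773.1 = 1258.1 t.
The anomaly ΔM(t) = M(t) − M_∞ decays as ΔM₀·e^(−t/τ) with ΔM₀ = 496.0 − 1258.1 = −762.1 t.
At t = 1.05 yr, e^(−t/τ) = e^(−1.637) = 0.1946, so ΔM = −148.3 t and M = 1258.1 − 148.3 = 1109.8 t.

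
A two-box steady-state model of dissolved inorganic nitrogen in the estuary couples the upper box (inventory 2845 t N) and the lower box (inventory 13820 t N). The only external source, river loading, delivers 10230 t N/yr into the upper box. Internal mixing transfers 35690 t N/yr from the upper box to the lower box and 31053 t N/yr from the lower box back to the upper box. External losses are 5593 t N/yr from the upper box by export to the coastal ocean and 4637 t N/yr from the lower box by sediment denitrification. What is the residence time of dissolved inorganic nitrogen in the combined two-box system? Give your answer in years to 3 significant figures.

For the system as a whole, the A↔B exchange is internal and contributes nothing to the throughput; only the external sinks remove mass.
M_total = 2845 + 13820 = 16665 t N.
ΣF_external_out = 5593 + 4637 = 10230 t N/yr.
τ = M_total / ΣF_ext = 16665 / 10230 = 1.629 yr.

1.63 yr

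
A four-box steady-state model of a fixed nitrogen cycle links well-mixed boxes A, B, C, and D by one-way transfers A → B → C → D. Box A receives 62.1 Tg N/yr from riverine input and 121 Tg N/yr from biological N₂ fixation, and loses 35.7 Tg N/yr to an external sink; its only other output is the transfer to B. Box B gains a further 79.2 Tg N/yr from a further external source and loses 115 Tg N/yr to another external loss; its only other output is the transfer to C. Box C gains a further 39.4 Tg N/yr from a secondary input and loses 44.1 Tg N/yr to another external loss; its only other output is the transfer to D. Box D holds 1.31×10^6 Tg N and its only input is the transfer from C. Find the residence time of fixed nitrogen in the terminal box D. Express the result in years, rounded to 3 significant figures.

12300 yr

Box A: F(A→B) = (62.1 + 121) − 35.7 = 147.40 Tg N/yr.
Box B: F(B→C) = (147.40 + 79.2) − 115 = 111.60 Tg N/yr.
Box C: F(C→D) = (111.60 + 39.4) − 44.1 = 106.90 Tg N/yr.
Box D throughput = its input = 106.90 Tg N/yr; τ = 1.31×10^6 / 106.90 = 12250 yr.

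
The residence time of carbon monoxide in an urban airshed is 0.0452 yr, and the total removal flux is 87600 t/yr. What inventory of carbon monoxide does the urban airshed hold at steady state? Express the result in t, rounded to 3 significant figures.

3960 t

τ = M/F ⇒ M = τ × F = 0.0452 × 87600 = 3960 t.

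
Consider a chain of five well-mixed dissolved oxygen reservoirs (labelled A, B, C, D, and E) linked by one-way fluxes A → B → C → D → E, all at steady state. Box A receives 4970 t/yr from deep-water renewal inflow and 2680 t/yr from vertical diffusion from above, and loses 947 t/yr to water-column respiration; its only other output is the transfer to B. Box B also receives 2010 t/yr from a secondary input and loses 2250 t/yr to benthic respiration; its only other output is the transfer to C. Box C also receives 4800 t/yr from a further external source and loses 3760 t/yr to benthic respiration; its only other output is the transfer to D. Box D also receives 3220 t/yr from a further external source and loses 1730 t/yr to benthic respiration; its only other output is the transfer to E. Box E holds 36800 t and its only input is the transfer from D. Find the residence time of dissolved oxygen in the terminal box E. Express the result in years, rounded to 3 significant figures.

4.09 yr

Box A: F(A→B) = (4970 + 2680) − 947 = 6703.0 t/yr.
Box B: F(B→C) = (6703.0 + 2010) − 2250 = 6463.0 t/yr.
Box C: F(C→D) = (6463.0 + 4800) − 3760 = 7503.0 t/yr.
Box D: F(D→E) = (7503.0 + 3220) − 1730 = 8993.0 t/yr.
Box E throughput = its input = 8993.0 t/yr; τ = 36800 / 8993.0 = 4.092 yr.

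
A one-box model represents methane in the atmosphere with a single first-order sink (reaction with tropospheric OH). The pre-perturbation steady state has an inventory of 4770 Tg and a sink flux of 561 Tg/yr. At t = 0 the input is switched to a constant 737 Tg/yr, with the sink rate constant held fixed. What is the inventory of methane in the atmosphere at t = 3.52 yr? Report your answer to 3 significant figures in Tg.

5280 Tg

τ = M₀/F₀ = 4770/561 = 8.503 yr; rate constant k = 1/τ.
New steady state M_∞ = F₁/k = F₁·τ = 737 × 8.503 = 6266.5 Tg.
M(t) = M_∞ + (M₀ − M_∞)·e^(−t/τ); t/τ = 3.52/8.503 = 0.4140, so e^(−t/τ) = 0.6610.
M(t) = 6266.5 − 1496 × 0.6610 = 5277.3 Tg.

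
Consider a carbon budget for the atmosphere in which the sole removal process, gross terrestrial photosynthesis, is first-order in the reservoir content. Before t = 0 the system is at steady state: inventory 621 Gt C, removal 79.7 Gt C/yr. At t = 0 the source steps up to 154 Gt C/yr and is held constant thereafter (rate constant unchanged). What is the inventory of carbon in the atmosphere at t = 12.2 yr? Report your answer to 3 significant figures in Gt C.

1080 Gt C

The sink rate constant is k = F₀/M₀ = 79.7/621 = 0.1283 yr⁻¹.
Solving dM/dt = F₁ − kM with M(0) = M₀ gives M(t) = F₁/k + (M₀ − F₁/k)·e^(−kt).
F₁/k = 154/0.1283 = 1199.9 Gt C; kt = 0.1283 × 12.2 = 1.566, e^(−kt) = 0.2089.
M(12.2) = 1199.9 + (621 − 1199.9) × 0.2089 = 1199.9 − 121.0 = 1079.0 Gt C.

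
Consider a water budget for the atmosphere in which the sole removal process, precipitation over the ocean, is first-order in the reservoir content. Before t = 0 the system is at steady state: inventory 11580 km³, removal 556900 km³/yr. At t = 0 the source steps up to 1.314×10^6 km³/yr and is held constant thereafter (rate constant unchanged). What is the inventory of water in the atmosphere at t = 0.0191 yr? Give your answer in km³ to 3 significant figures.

21000 km³

Residence time τ = M₀/F₀ = 0.02079 yr. The eventual steady state is M_∞ = M₀·(F₁/F₀) = 11580 × 1.314×10^6/556900 = 27323 km³.
The anomaly ΔM(t) = M(t) − M_∞ decays as ΔM₀·e^(−t/τ) with ΔM₀ = 11580 − 27323 = −15740 km³.
At t = 0.0191 yr, e^(−t/τ) = e^(−0.9185) = 0.3991, so ΔM = −6283 km³ and M = 27323 − 6283 = 21040 km³.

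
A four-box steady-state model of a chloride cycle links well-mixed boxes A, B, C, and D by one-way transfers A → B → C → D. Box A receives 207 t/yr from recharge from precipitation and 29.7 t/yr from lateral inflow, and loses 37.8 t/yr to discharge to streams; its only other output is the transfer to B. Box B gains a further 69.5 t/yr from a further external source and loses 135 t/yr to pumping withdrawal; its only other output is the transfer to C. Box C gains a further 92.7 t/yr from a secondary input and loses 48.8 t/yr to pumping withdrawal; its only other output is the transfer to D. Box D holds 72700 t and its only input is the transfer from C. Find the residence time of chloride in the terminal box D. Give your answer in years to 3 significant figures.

Box A: F(A→B) = (207 + 29.7) − 37.8 = 198.90 t/yr.
Box B: F(B→C) = (198.90 + 69.5) − 135 = 133.40 t/yr.
Box C: F(C→D) = (133.40 + 92.7) − 48.8 = 177.30 t/yr.
Box D throughput = its input = 177.30 t/yr; τ = 72700 / 177.30 = 410.0 yr.

410 yr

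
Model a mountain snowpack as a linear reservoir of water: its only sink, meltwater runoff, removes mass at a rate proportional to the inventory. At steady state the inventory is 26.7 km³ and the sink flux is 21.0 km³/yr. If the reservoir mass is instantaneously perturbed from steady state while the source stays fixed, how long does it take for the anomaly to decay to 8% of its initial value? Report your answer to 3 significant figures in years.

For a linear reservoir the anomaly decays as exp(−t/τ) with τ = M/F = 26.7/21.0 = 1.271 yr.
exp(−t/τ) = 0.08 ⇒ t = −τ ln(0.08) = 1.271 × 2.526 = 3.211 yr.

3.21 yr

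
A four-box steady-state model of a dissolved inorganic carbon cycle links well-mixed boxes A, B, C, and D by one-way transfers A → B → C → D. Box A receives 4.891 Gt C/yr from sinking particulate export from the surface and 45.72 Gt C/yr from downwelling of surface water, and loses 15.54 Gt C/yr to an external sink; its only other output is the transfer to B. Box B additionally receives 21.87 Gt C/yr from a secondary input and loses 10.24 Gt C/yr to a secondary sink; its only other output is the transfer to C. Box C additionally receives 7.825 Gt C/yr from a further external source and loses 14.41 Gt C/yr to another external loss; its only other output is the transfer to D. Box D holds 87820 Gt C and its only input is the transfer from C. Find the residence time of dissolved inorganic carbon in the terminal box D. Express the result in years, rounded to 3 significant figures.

2190 yr

Box A: F(A→B) = (4.891 + 45.72) − 15.54 = 35.071 Gt C/yr.
Box B: F(B→C) = (35.071 + 21.87) − 10.24 = 46.701 Gt C/yr.
Box C: F(C→D) = (46.701 + 7.825) − 14.41 = 40.116 Gt C/yr.
Box D throughput = its input = 40.116 Gt C/yr; τ = 87820 / 40.116 = 2189 yr.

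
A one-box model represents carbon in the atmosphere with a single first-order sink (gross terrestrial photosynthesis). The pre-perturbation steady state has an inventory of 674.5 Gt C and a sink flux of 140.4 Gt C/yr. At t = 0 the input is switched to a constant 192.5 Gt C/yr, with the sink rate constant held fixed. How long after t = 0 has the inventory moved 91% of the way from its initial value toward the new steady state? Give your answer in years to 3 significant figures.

τ = M₀/F₀ = 674.5/140.4 = 4.804 yr.
The remaining gap fraction is e^(−t/τ); 91% covered ⇒ e^(−t/τ) = 0.0900.
t = −τ ln(0.0900) = 4.804 × 2.408 = 11.57 yr.

11.6 yr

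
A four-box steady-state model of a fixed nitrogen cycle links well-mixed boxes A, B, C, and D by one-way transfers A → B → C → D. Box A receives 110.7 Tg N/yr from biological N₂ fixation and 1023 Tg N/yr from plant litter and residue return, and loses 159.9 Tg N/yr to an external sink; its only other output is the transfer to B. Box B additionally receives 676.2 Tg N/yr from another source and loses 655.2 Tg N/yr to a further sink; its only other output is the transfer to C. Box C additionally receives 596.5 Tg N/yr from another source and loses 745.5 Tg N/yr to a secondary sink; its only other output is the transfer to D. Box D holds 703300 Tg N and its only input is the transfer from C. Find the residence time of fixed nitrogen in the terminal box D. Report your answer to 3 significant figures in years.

Box A: F(A→B) = (110.7 + 1023) − 159.9 = 973.80 Tg N/yr.
Box B: F(B→C) = (973.80 + 676.2) − 655.2 = 994.80 Tg N/yr.
Box C: F(C→D) = (994.80 + 596.5) − 745.5 = 845.80 Tg N/yr.
Box D throughput = its input = 845.80 Tg N/yr; τ = 703300 / 845.80 = 831.5 yr.

832 yr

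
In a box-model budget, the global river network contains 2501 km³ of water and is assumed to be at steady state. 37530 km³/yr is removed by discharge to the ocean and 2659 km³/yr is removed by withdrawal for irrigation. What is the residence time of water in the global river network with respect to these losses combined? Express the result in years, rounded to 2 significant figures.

0.062 yr

Total removal = 37530 + 2659 = 40189 km³/yr.
τ = M / ΣF_out = 2501 / 40189 = 0.06223 yr.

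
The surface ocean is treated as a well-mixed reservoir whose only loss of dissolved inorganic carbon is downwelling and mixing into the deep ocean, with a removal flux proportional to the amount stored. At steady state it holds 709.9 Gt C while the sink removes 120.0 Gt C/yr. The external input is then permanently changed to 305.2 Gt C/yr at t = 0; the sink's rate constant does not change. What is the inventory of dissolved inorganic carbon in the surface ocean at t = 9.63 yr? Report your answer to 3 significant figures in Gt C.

1590 Gt C

τ = M₀/F₀ = 709.9/120.0 = 5.916 yr; rate constant k = 1/τ.
New steady state M_∞ = F₁/k = F₁·τ = 305.2 × 5.916 = 1805.5 Gt C.
M(t) = M_∞ + (M₀ − M_∞)·e^(−t/τ); t/τ = 9.63/5.916 = 1.628, so e^(−t/τ) = 0.1964.
M(t) = 1805.5 − 1096 × 0.1964 = 1590.4 Gt C.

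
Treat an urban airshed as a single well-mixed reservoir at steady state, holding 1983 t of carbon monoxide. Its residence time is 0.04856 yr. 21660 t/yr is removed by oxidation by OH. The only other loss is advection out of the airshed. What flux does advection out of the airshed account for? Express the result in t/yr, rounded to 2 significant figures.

19000 t/yr

Total removal F = M/τ = 1983 / 0.04856 = 40840 t/yr.
Advection out of the airshed = F − (21660) = 40840 − 21660 = 19180 t/yr.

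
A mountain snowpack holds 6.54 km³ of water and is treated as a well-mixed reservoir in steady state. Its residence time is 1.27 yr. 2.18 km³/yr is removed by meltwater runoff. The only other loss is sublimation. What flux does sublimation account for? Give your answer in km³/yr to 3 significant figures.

2.97 km³/yr

Total removal F = M/τ = 6.54 / 1.27 = 5.150 km³/yr.
Sublimation = F − (2.18) = 5.150 − 2.180 = 2.970 km³/yr.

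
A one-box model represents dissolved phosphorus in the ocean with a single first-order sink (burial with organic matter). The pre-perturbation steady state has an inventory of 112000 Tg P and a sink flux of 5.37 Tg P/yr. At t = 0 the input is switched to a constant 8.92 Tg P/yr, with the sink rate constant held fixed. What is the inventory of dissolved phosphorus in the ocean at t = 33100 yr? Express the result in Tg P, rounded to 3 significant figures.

τ = M₀/F₀ = 112000/5.37 = 20860 yr; rate constant k = 1/τ.
New steady state M_∞ = F₁/k = F₁·τ = 8.92 × 20860 = 186040 Tg P.
M(t) = M_∞ + (M₀ − M_∞)·e^(−t/τ); t/τ = 33100/20860 = 1.587, so e^(−t/τ) = 0.2045.
M(t) = 186040 − 74040 × 0.2045 = 170900 Tg P.

171000 Tg P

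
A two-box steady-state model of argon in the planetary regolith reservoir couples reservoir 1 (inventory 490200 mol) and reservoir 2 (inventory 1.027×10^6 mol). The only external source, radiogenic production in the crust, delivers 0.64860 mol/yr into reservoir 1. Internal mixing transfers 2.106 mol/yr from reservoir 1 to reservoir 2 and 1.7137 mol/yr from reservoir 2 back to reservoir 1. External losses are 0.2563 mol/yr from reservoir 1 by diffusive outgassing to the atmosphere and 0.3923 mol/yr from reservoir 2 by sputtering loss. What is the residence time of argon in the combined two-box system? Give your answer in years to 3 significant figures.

2.34×10^6 yr

Residence time in the combined system uses the total inventory and the total *external* removal — internal exchanges between the two boxes cancel.
M_total = 490200 + 1.027×10^6 = 1.5172×10^6 mol.
ΣF_external_out = 0.2563 + 0.3923 = 0.64860 mol/yr.
τ = M_total / ΣF_ext = 1.5172×10^6 / 0.64860 = 2.339×10^6 yr.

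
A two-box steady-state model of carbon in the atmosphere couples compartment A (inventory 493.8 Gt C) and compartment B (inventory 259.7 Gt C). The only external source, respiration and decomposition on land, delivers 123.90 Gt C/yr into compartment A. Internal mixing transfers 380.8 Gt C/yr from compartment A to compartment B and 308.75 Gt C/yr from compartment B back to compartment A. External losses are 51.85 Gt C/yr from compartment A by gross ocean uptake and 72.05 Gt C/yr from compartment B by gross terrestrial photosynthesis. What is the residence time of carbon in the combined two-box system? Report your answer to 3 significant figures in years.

6.08 yr

Residence time in the combined system uses the total inventory and the total *external* removal — internal exchanges between the two boxes cancel.
M_total = 493.8 + 259.7 = 753.50 Gt C.
ΣF_external_out = 51.85 + 72.05 = 123.90 Gt C/yr.
τ = M_total / ΣF_ext = 753.50 / 123.90 = 6.082 yr.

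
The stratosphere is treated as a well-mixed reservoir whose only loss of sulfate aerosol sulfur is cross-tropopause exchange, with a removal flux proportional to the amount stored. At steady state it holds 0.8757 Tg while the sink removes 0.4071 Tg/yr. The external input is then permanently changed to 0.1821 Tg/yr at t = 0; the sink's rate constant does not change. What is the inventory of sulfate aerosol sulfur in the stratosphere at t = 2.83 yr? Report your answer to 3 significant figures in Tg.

0.522 Tg

The sink rate constant is k = F₀/M₀ = 0.4071/0.8757 = 0.4649 yr⁻¹.
Solving dM/dt = F₁ − kM with M(0) = M₀ gives M(t) = F₁/k + (M₀ − F₁/k)·e^(−kt).
F₁/k = 0.1821/0.4649 = 0.39171 Tg; kt = 0.4649 × 2.83 = 1.316, e^(−kt) = 0.2683.
M(2.83) = 0.39171 + (0.8757 − 0.39171) × 0.2683 = 0.39171 + 0.1299 = 0.52157 Tg.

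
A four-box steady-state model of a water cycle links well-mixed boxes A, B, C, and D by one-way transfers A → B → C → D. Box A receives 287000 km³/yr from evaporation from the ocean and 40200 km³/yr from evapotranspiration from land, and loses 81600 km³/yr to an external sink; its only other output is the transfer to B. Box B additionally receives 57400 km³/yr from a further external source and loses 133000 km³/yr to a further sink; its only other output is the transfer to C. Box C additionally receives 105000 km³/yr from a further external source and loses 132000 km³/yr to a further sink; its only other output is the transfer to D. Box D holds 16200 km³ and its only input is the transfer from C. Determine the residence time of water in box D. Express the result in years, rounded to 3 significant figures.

Box A: F(A→B) = (287000 + 40200) − 81600 = 245600 km³/yr.
Box B: F(B→C) = (245600 + 57400) − 133000 = 170000 km³/yr.
Box C: F(C→D) = (170000 + 105000) − 132000 = 143000 km³/yr.
Box D throughput = its input = 143000 km³/yr; τ = 16200 / 143000 = 0.1133 yr.

0.113 yr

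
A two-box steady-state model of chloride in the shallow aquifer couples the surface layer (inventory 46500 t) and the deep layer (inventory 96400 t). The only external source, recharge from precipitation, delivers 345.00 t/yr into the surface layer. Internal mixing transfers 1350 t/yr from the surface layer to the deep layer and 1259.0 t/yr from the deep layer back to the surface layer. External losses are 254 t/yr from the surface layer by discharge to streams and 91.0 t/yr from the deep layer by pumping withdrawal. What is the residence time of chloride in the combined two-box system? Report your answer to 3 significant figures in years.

For the system as a whole, the A↔B exchange is internal and contributes nothing to the throughput; only the external sinks remove mass.
M_total = 46500 + 96400 = 142900 t.
ΣF_external_out = 254 + 91.0 = 345.00 t/yr.
τ = M_total / ΣF_ext = 142900 / 345.00 = 414.2 yr.

414 yr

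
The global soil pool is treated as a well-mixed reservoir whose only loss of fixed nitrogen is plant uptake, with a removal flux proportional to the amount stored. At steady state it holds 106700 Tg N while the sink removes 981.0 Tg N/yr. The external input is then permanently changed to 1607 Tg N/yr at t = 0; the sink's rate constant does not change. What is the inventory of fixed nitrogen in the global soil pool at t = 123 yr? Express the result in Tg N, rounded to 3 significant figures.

Residence time τ = M₀/F₀ = 108.8 yr. The eventual steady state is M_∞ = M₀·(F₁/F₀) = 106700 × 1607/981.0 = 174790 Tg N.
The anomaly ΔM(t) = M(t) − M_∞ decays as ΔM₀·e^(−t/τ) with ΔM₀ = 106700 − 174790 = −68090 Tg N.
At t = 123 yr, e^(−t/τ) = e^(−1.131) = 0.3228, so ΔM = −21980 Tg N and M = 174790 − 21980 = 152810 Tg N.

153000 Tg N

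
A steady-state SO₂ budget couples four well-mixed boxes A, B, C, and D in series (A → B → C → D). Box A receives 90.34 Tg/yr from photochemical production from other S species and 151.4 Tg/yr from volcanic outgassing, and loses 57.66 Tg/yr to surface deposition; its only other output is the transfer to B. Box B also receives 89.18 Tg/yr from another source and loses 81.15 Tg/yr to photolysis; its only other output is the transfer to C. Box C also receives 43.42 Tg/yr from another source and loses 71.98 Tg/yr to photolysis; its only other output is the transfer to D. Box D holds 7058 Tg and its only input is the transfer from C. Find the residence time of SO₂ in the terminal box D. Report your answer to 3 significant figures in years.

Box A: F(A→B) = (90.34 + 151.4) − 57.66 = 184.08 Tg/yr.
Box B: F(B→C) = (184.08 + 89.18) − 81.15 = 192.11 Tg/yr.
Box C: F(C→D) = (192.11 + 43.42) − 71.98 = 163.55 Tg/yr.
Box D throughput = its input = 163.55 Tg/yr; τ = 7058 / 163.55 = 43.15 yr.

43.2 yr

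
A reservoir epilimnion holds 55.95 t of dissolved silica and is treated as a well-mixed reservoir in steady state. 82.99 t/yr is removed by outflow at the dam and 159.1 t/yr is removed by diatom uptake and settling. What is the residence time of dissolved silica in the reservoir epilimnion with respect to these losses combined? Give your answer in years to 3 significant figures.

0.231 yr

Total removal = 82.99 + 159.1 = 242.09 t/yr.
τ = M / ΣF_out = 55.95 / 242.09 = 0.2311 yr.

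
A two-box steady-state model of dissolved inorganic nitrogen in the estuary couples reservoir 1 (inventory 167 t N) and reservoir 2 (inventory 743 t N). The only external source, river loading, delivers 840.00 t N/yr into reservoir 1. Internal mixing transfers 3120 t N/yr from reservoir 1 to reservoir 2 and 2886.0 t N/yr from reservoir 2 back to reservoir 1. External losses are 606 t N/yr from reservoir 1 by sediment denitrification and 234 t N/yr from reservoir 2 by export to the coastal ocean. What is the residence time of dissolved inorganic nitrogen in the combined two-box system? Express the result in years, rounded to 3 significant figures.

1.08 yr

For the system as a whole, the A↔B exchange is internal and contributes nothing to the throughput; only the external sinks remove mass.
M_total = 167 + 743 = 910.00 t N.
ΣF_external_out = 606 + 234 = 840.00 t N/yr.
τ = M_total / ΣF_ext = 910.00 / 840.00 = 1.083 yr.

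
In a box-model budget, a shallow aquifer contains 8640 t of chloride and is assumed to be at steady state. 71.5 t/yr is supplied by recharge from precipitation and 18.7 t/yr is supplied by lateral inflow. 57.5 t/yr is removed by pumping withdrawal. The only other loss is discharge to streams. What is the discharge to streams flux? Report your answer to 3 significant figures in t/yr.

At steady state ΣF_in = ΣF_out.
ΣF_in = 71.5 + 18.7 = 90.200 t/yr.
Discharge to streams flux = ΣF_in − (57.5) = 90.200 − 57.50 = 32.70 t/yr.

32.7 t/yr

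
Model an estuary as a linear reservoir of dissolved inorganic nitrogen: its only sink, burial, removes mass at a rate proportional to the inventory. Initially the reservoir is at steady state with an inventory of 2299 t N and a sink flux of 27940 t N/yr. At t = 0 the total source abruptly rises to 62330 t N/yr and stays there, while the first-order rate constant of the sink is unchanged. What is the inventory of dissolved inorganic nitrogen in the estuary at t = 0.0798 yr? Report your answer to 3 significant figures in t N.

4060 t N

τ = M₀/F₀ = 2299/27940 = 0.08228 yr; rate constant k = 1/τ.
New steady state M_∞ = F₁/k = F₁·τ = 62330 × 0.08228 = 5128.7 t N.
M(t) = M_∞ + (M₀ − M_∞)·e^(−t/τ); t/τ = 0.0798/0.08228 = 0.9698, so e^(−t/τ) = 0.3792.
M(t) = 5128.7 − 2830 × 0.3792 = 4055.8 t N.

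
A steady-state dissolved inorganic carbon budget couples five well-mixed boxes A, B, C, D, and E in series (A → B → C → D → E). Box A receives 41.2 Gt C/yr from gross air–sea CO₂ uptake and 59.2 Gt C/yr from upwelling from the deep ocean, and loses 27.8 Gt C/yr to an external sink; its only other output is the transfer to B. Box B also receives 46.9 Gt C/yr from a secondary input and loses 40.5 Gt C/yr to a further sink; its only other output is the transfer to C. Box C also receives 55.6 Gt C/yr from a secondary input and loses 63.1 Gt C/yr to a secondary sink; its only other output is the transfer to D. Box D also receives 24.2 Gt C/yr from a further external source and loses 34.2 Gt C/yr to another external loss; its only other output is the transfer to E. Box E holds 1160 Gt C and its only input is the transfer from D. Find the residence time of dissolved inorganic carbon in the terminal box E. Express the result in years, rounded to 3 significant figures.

Box A: F(A→B) = (41.2 + 59.2) − 27.8 = 72.600 Gt C/yr.
Box B: F(B→C) = (72.600 + 46.9) − 40.5 = 79.000 Gt C/yr.
Box C: F(C→D) = (79.000 + 55.6) − 63.1 = 71.500 Gt C/yr.
Box D: F(D→E) = (71.500 + 24.2) − 34.2 = 61.500 Gt C/yr.
Box E throughput = its input = 61.500 Gt C/yr; τ = 1160 / 61.500 = 18.86 yr.

18.9 yr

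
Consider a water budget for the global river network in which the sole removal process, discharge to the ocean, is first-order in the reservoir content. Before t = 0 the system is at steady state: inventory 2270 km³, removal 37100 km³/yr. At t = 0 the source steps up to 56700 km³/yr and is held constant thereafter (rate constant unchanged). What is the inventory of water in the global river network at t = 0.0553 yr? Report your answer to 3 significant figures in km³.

2980 km³

The sink rate constant is k = F₀/M₀ = 37100/2270 = 16.34 yr⁻¹.
Solving dM/dt = F₁ − kM with M(0) = M₀ gives M(t) = F₁/k + (M₀ − F₁/k)·e^(−kt).
F₁/k = 56700/16.34 = 3469.2 km³; kt = 16.34 × 0.0553 = 0.9038, e^(−kt) = 0.4050.
M(0.0553) = 3469.2 + (2270 − 3469.2) × 0.4050 = 3469.2 − 485.7 = 2983.5 km³.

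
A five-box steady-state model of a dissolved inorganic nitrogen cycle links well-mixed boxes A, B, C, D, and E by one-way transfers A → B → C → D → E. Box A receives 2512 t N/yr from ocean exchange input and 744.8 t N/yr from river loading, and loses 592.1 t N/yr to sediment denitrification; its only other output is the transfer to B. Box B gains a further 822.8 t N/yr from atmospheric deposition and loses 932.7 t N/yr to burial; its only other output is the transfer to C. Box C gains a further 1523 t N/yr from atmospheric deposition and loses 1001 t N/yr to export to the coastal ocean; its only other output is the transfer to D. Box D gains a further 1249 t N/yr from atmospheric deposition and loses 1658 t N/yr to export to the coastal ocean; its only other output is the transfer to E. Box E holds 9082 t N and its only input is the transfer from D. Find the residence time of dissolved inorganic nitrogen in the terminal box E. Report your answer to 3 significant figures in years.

Box A: F(A→B) = (2512 + 744.8) − 592.1 = 2664.7 t N/yr.
Box B: F(B→C) = (2664.7 + 822.8) − 932.7 = 2554.8 t N/yr.
Box C: F(C→D) = (2554.8 + 1523) − 1001 = 3076.8 t N/yr.
Box D: F(D→E) = (3076.8 + 1249) − 1658 = 2667.8 t N/yr.
Box E throughput = its input = 2667.8 t N/yr; τ = 9082 / 2667.8 = 3.404 yr.

3.40 yr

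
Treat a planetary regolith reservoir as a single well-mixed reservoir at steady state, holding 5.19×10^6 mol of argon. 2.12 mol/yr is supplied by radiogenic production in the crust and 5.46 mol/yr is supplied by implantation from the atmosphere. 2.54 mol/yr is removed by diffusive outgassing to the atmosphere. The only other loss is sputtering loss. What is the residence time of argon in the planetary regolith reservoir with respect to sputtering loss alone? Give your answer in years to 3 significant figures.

At steady state ΣF_in = ΣF_out.
ΣF_in = 2.12 + 5.46 = 7.5800 mol/yr.
Sputtering loss flux = ΣF_in − (2.54) = 7.5800 − 2.540 = 5.040 mol/yr.
τ = M / F = 5.19×10^6 / 5.040 = 1.030×10^6 yr.

1.03×10^6 yr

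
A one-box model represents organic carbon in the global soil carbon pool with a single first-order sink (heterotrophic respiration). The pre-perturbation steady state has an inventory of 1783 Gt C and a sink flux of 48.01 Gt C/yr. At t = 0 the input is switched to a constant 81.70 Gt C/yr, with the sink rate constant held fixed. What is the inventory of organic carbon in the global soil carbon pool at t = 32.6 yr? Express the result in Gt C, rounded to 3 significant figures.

2510 Gt C

τ = M₀/F₀ = 1783/48.01 = 37.14 yr; rate constant k = 1/τ.
New steady state M_∞ = F₁/k = F₁·τ = 81.70 × 37.14 = 3034.2 Gt C.
M(t) = M_∞ + (M₀ − M_∞)·e^(−t/τ); t/τ = 32.6/37.14 = 0.8778, so e^(−t/τ) = 0.4157.
M(t) = 3034.2 − 1251 × 0.4157 = 2514.1 Gt C.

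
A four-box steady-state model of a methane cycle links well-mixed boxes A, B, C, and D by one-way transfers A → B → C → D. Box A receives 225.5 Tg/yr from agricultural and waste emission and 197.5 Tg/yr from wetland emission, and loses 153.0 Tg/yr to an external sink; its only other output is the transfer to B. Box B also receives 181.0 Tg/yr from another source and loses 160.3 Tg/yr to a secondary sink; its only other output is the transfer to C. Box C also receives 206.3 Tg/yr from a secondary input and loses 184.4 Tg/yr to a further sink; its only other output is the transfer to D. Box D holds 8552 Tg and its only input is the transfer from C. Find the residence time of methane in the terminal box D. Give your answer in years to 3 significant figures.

27.4 yr

Box A: F(A→B) = (225.5 + 197.5) − 153.0 = 270.00 Tg/yr.
Box B: F(B→C) = (270.00 + 181.0) − 160.3 = 290.70 Tg/yr.
Box C: F(C→D) = (290.70 + 206.3) − 184.4 = 312.60 Tg/yr.
Box D throughput = its input = 312.60 Tg/yr; τ = 8552 / 312.60 = 27.36 yr.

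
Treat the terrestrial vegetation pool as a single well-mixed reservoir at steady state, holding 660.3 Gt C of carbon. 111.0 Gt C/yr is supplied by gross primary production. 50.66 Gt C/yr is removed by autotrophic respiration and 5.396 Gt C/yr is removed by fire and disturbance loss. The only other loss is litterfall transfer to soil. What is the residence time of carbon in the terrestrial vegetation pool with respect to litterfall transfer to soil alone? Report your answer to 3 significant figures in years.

At steady state ΣF_in = ΣF_out.
ΣF_in = 111.00 Gt C/yr.
Litterfall transfer to soil flux = ΣF_in − (50.66 + 5.396) = 111.00 − 56.06 = 54.94 Gt C/yr.
τ = M / F = 660.3 / 54.94 = 12.02 yr.

12.0 yr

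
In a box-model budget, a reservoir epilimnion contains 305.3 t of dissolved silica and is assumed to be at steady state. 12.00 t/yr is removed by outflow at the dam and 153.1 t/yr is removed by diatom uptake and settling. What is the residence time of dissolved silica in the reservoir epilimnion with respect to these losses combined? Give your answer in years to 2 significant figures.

1.8 yr

Total removal = 12.00 + 153.1 = 165.10 t/yr.
τ = M / ΣF_out = 305.3 / 165.10 = 1.849 yr.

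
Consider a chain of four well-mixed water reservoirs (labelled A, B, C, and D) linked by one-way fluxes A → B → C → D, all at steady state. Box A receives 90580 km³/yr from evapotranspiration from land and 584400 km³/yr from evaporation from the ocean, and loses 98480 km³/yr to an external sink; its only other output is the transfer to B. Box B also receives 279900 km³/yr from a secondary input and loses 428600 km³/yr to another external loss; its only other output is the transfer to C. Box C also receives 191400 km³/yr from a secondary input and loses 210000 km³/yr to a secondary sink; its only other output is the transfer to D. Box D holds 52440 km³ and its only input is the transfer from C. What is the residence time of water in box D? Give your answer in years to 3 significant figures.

0.128 yr

Box A: F(A→B) = (90580 + 584400) − 98480 = 576500 km³/yr.
Box B: F(B→C) = (576500 + 279900) − 428600 = 427800 km³/yr.
Box C: F(C→D) = (427800 + 191400) − 210000 = 409200 km³/yr.
Box D throughput = its input = 409200 km³/yr; τ = 52440 / 409200 = 0.1282 yr.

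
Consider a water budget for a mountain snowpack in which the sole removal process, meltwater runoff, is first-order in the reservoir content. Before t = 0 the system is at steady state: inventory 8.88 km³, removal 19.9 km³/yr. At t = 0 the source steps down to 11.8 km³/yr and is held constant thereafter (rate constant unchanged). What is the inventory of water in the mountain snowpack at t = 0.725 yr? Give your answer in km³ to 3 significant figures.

The sink rate constant is k = F₀/M₀ = 19.9/8.88 = 2.241 yr⁻¹.
Solving dM/dt = F₁ − kM with M(0) = M₀ gives M(t) = F₁/k + (M₀ − F₁/k)·e^(−kt).
F₁/k = 11.8/2.241 = 5.2655 km³; kt = 2.241 × 0.725 = 1.625, e^(−kt) = 0.1970.
M(0.725) = 5.2655 + (8.88 − 5.2655) × 0.1970 = 5.2655 + 0.7119 = 5.9775 km³.

5.98 km³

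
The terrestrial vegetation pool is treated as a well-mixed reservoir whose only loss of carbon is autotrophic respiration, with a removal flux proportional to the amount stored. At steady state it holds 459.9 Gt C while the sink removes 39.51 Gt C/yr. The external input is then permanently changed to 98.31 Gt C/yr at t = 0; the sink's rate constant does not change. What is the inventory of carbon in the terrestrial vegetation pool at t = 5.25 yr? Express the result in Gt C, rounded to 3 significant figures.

708 Gt C

τ = M₀/F₀ = 459.9/39.51 = 11.64 yr; rate constant k = 1/τ.
New steady state M_∞ = F₁/k = F₁·τ = 98.31 × 11.64 = 1144.3 Gt C.
M(t) = M_∞ + (M₀ − M_∞)·e^(−t/τ); t/τ = 5.25/11.64 = 0.4510, so e^(−t/τ) = 0.6370.
M(t) = 1144.3 − 684.4 × 0.6370 = 708.37 Gt C.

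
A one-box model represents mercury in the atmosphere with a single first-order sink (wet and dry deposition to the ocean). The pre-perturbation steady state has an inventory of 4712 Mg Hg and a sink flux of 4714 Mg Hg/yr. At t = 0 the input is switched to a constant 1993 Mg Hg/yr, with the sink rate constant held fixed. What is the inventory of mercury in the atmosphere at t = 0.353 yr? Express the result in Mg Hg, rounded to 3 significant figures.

3900 Mg Hg

Residence time τ = M₀/F₀ = 0.9996 yr. The eventual steady state is M_∞ = M₀·(F₁/F₀) = 4712 × 1993/4714 = 1992.2 Mg Hg.
The anomaly ΔM(t) = M(t) − M_∞ decays as ΔM₀·e^(−t/τ) with ΔM₀ = 4712 − 1992.2 = 2720 Mg Hg.
At t = 0.353 yr, e^(−t/τ) = e^(−0.3531) = 0.7025, so ΔM = 1911 Mg Hg and M = 1992.2 + 1911 = 3902.8 Mg Hg.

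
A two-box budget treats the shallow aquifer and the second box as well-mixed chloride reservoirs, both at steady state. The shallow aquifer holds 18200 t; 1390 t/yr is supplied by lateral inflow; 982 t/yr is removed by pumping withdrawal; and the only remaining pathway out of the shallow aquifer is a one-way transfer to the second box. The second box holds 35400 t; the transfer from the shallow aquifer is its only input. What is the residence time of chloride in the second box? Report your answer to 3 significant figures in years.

Balance the shallow aquifer: ΣF_in = 1390.0 t/yr.
Transfer to the second box = ΣF_in − (982) = 408.00 t/yr.
At steady state the output of the second box equals its input, 408.00 t/yr.
τ = M / F = 35400 / 408.00 = 86.76 yr.

86.8 yr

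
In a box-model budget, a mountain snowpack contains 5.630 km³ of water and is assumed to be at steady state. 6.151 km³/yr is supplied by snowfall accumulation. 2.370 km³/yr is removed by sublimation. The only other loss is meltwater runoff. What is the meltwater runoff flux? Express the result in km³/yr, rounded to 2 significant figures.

At steady state ΣF_in = ΣF_out.
ΣF_in = 6.1510 km³/yr.
Meltwater runoff flux = ΣF_in − (2.370) = 6.1510 − 2.370 = 3.781 km³/yr.

3.8 km³/yr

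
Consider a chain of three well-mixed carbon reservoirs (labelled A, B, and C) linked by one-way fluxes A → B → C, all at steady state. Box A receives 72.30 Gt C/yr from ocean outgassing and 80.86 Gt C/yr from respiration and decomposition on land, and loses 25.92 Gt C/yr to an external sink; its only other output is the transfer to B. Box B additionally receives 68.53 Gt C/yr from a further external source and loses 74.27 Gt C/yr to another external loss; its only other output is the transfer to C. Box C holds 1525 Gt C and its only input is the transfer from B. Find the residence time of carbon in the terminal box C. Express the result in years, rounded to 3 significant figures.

12.6 yr

Box A: F(A→B) = (72.30 + 80.86) − 25.92 = 127.24 Gt C/yr.
Box B: F(B→C) = (127.24 + 68.53) − 74.27 = 121.50 Gt C/yr.
Box C throughput = its input = 121.50 Gt C/yr; τ = 1525 / 121.50 = 12.55 yr.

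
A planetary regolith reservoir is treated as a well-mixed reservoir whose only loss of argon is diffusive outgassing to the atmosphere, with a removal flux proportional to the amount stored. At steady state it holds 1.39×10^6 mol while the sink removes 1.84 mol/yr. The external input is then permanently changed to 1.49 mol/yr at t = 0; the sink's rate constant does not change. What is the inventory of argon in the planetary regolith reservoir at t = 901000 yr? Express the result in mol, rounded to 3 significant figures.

τ = M₀/F₀ = 1.39×10^6/1.84 = 755400 yr; rate constant k = 1/τ.
New steady state M_∞ = F₁/k = F₁·τ = 1.49 × 755400 = 1.1256×10^6 mol.
M(t) = M_∞ + (M₀ − M_∞)·e^(−t/τ); t/τ = 901000/755400 = 1.193, so e^(−t/τ) = 0.3034.
M(t) = 1.1256×10^6 + 264400 × 0.3034 = 1.2058×10^6 mol.

1.21×10^6 mol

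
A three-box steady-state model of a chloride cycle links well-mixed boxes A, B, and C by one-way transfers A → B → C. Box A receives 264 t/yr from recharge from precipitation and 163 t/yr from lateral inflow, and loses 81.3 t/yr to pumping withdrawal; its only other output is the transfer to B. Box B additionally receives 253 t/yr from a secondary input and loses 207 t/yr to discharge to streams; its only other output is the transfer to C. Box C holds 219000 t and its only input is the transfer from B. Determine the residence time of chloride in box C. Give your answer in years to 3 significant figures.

559 yr

Box A: F(A→B) = (264 + 163) − 81.3 = 345.70 t/yr.
Box B: F(B→C) = (345.70 + 253) − 207 = 391.70 t/yr.
Box C throughput = its input = 391.70 t/yr; τ = 219000 / 391.70 = 559.1 yr.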